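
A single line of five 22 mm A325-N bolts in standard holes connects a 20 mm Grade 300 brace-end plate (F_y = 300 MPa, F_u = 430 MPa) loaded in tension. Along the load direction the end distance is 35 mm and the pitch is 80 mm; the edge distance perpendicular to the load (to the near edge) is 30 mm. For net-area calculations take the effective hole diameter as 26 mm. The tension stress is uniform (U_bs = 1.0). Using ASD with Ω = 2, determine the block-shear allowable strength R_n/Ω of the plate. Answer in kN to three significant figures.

Shear plane L_v = 35 + 4·80 = 355 mm; A_gv = 355 × 20 = 7100 mm².
A_nv = (355 − 4.5·26) × 20 = 4760 mm².
A_nt = (30 − 0.5·26) × 20 = 340 mm².
0.6 F_u A_nv = 1228 kN; 0.6 F_y A_gv = 1278 kN → shear rupture governs the shear term.
R_n = 1228 + 1.0 × 430 × 340 / 1000 = 1374 kN.
Allowable strength R_n/Ω = 1374 / 2 = 687 kN.

687 kN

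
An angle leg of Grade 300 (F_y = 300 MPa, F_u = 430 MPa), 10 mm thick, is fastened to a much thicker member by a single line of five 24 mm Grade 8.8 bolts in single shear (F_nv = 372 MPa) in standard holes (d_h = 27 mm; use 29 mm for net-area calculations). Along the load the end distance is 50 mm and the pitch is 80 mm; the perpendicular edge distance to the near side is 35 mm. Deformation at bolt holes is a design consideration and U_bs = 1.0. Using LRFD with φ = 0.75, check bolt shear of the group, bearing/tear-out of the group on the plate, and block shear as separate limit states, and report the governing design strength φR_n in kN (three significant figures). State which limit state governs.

530 kN (block shear governs)

Bolt shear: A_b = π·24²/4 = 452.4 mm²; R_n = 372 × 452.4 × 5 × 1 / 1000 = 841.4 kN → 0.75 × 841.4 = 631 kN.
Bearing: edge l_c = 36.5, r_n = 188.3 kN; interior l_c = 53, r_n = 247.7 kN; R_n = 188.3 + 4·247.7 = 1179 kN → 884 kN.
Block shear: A_gv = 3700, A_nv = 2395, A_nt = 205 mm²; R_n = min(0.6F_uA_nv, 0.6F_yA_gv) + U_bs·F_u·A_nt = 706.1 kN → 530 kN.
Block shear governs: 530 kN.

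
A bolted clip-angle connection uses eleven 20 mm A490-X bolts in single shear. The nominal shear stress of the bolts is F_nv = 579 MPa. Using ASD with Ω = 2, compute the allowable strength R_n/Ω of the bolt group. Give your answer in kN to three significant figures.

1000 kN

A_b = π × 20² / 4 = 314.2 mm².
R_n = F_nv · A_b · n · n_s = 579 × 314.2 × 11 × 1 / 1000 = 2001 kN.
Allowable strength R_n/Ω = 2001 / 2 = 1000 kN.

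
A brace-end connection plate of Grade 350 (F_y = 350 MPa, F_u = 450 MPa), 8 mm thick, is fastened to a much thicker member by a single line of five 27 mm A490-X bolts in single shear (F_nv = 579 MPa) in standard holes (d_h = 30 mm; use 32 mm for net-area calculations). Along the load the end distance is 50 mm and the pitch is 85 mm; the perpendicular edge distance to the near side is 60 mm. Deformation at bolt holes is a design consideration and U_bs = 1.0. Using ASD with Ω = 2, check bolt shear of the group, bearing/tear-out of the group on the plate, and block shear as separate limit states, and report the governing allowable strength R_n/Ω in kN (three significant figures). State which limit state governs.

345 kN (block shear governs)

Bolt shear: A_b = π·27²/4 = 572.6 mm²; R_n = 579 × 572.6 × 5 × 1 / 1000 = 1658 kN → 1658 / 2 = 829 kN.
Bearing: edge l_c = 35, r_n = 151.2 kN; interior l_c = 55, r_n = 233.3 kN; R_n = 151.2 + 4·233.3 = 1084 kN → 542 kN.
Block shear: A_gv = 3120, A_nv = 1968, A_nt = 352 mm²; R_n = min(0.6F_uA_nv, 0.6F_yA_gv) + U_bs·F_u·A_nt = 689.8 kN → 345 kN.
Block shear governs: 345 kN.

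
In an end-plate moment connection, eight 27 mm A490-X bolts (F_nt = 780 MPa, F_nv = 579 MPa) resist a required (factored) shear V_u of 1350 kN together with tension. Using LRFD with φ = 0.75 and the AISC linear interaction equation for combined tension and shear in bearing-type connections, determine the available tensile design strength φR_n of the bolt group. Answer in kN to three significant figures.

1660 kN

A_b = π·27²/4 = 572.6 mm²; f_rv = 1350 × 1000 / (8 × 572.6) = 294.7 MPa.
F'_nt = 1.3 F_nt − (F_nt / φF_nv) f_rv = 1.3·780 − (780/(0.75·579))·294.7 = 484.6 MPa, capped at F_nt → F'_nt = 484.6 MPa.
R_n = F'_nt · A_b · n = 484.6 × 572.6 × 8 / 1000 = 2220 kN.
Design strength φR_n = 0.75 × 2220 = 1660 kN.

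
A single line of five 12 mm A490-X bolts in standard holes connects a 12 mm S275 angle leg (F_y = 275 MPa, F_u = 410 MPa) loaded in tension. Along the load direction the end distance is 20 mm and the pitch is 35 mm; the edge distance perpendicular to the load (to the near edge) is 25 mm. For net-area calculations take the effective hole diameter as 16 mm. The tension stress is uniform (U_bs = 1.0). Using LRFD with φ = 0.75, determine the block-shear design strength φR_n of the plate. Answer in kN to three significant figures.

258 kN

Shear plane L_v = 20 + 4·35 = 160 mm; A_gv = 160 × 12 = 1920 mm².
A_nv = (160 − 4.5·16) × 12 = 1056 mm².
A_nt = (25 − 0.5·16) × 12 = 204 mm².
0.6 F_u A_nv = 259.8 kN; 0.6 F_y A_gv = 316.8 kN → shear rupture governs the shear term.
R_n = 259.8 + 1.0 × 410 × 204 / 1000 = 343.4 kN.
Design strength φR_n = 0.75 × 343.4 = 258 kN.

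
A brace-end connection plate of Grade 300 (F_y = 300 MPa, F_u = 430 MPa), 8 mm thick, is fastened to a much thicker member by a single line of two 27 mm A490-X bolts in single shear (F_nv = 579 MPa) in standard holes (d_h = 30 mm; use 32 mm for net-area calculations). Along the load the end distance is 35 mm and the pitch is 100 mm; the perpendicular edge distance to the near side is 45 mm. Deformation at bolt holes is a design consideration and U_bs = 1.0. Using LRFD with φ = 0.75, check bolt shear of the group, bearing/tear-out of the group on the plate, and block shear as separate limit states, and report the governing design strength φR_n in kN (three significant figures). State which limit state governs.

Bolt shear: A_b = π·27²/4 = 572.6 mm²; R_n = 579 × 572.6 × 2 × 1 / 1000 = 663 kN → 0.75 × 663 = 497 kN.
Bearing: edge l_c = 20, r_n = 82.56 kN; interior l_c = 70, r_n = 222.9 kN; R_n = 82.56 + 1·222.9 = 305.5 kN → 229 kN.
Block shear: A_gv = 1080, A_nv = 696, A_nt = 232 mm²; R_n = min(0.6F_uA_nv, 0.6F_yA_gv) + U_bs·F_u·A_nt = 279.3 kN → 209 kN.
Block shear governs: 209 kN.

209 kN (block shear governs)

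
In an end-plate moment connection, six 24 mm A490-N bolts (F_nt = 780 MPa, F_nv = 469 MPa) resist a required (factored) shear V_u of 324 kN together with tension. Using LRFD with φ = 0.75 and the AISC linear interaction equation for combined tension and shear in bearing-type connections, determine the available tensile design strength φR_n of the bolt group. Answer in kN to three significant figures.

A_b = π·24²/4 = 452.4 mm²; f_rv = 324 × 1000 / (6 × 452.4) = 119.4 MPa.
F'_nt = 1.3 F_nt − (F_nt / φF_nv) f_rv = 1.3·780 − (780/(0.75·469))·119.4 = 749.3 MPa, capped at F_nt → F'_nt = 749.3 MPa.
R_n = F'_nt · A_b · n = 749.3 × 452.4 × 6 / 1000 = 2034 kN.
Design strength φR_n = 0.75 × 2034 = 1530 kN.

1530 kN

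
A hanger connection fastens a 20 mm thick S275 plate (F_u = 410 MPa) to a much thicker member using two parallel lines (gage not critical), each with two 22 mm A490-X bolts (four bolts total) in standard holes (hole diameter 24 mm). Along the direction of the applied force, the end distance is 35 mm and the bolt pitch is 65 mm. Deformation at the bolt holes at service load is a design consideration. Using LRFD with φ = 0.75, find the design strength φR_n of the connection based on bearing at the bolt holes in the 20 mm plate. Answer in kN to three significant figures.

945 kN

Per bolt r_n = 1.2 l_c t F_u ≤ 2.4 d t F_u; upper limit = 2.4 × 22 × 20 × 410 / 1000 = 433 kN.
Edge bolt: l_c = 35 − 24/2 = 23 mm → 1.2 × 23 × 20 × 410 / 1000 = 226.3 → r_n = 226.3 kN.
Interior bolts: l_c = 65 − 24 = 41 mm → 1.2 × 41 × 20 × 410 / 1000 = 403.4 → r_n = 403.4 kN.
R_n = 2 × 226.3 + 2 × 403.4 = 1260 kN.
Design strength φR_n = 0.75 × 1260 = 945 kN.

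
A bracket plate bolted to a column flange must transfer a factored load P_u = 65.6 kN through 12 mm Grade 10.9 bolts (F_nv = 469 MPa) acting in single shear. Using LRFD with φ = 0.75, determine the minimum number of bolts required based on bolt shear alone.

2 bolts

A_b = π·12²/4 = 113.1 mm².
Per-bolt design strength φR_n = 0.75 × 469 × 113.1 × 1 / 1000 = 39.78 kN.
n ≥ 65.6 / 39.78 = 1.649 → use 2 bolts.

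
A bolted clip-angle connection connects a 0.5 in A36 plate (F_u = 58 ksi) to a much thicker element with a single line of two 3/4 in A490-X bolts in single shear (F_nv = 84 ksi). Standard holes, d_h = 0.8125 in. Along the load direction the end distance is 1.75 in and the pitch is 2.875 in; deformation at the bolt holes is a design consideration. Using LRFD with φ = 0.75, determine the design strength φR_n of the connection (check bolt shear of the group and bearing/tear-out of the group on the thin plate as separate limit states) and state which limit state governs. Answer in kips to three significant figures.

55.7 kips (bolt shear governs)

Bolt shear: A_b = π·0.75²/4 = 0.4418 in²; R_n = 84 × 0.4418 × 2 × 1 = 74.22 kips → 0.75 × 74.22 = 55.7 kips.
Bearing (1.2 l_c t F_u ≤ 2.4 d t F_u): upper limit = 2.4·0.75·0.5·58 = 52.2 kips.
  Edge l_c = 1.75 − 0.8125/2 = 1.344 → r_n = 46.76 kips; interior l_c = 2.875 − 0.8125 = 2.062 → r_n = 52.2 kips.
  R_n,bearing = 1·46.76 + 1·52.2 = 98.96 kips → 0.75 × 98.96 = 74.2 kips.
Bolt shear governs: 55.7 kips.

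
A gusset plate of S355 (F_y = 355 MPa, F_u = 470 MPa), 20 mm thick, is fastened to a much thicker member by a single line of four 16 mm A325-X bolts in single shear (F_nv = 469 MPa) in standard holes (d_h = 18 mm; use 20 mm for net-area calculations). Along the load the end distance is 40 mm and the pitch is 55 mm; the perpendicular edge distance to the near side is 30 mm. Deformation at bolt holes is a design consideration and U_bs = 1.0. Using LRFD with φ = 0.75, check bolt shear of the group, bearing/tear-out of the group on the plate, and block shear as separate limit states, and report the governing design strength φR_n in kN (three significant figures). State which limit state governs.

283 kN (bolt shear governs)

Bolt shear: A_b = π·16²/4 = 201.1 mm²; R_n = 469 × 201.1 × 4 × 1 / 1000 = 377.2 kN → 0.75 × 377.2 = 283 kN.
Bearing: edge l_c = 31, r_n = 349.7 kN; interior l_c = 37, r_n = 361 kN; R_n = 349.7 + 3·361 = 1433 kN → 1070 kN.
Block shear: A_gv = 4100, A_nv = 2700, A_nt = 400 mm²; R_n = min(0.6F_uA_nv, 0.6F_yA_gv) + U_bs·F_u·A_nt = 949.4 kN → 712 kN.
Bolt shear governs: 283 kN.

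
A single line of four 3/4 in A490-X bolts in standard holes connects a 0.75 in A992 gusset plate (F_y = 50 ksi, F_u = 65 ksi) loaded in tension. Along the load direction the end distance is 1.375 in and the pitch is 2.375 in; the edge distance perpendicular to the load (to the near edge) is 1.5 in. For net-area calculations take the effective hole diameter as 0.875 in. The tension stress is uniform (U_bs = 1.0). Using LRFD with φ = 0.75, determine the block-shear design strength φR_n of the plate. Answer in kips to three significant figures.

Shear plane L_v = 1.375 + 3·2.375 = 8.5 in; A_gv = 8.5 × 0.75 = 6.375 in².
A_nv = (8.5 − 3.5·0.875) × 0.75 = 4.078 in².
A_nt = (1.5 − 0.5·0.875) × 0.75 = 0.7969 in².
0.6 F_u A_nv = 159 kips; 0.6 F_y A_gv = 191.2 kips → shear rupture governs the shear term.
R_n = 159 + 1.0 × 65 × 0.7969 = 210.8 kips.
Design strength φR_n = 0.75 × 210.8 = 158 kips.

158 kips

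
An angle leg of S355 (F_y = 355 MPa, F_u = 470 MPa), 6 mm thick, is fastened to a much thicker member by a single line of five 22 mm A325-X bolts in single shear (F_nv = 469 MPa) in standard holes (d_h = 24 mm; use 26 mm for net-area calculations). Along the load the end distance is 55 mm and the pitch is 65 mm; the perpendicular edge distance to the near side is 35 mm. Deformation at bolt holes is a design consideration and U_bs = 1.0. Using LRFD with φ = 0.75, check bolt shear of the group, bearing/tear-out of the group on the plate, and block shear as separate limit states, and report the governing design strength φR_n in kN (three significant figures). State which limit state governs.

Bolt shear: A_b = π·22²/4 = 380.1 mm²; R_n = 469 × 380.1 × 5 × 1 / 1000 = 891.4 kN → 0.75 × 891.4 = 669 kN.
Bearing: edge l_c = 43, r_n = 145.5 kN; interior l_c = 41, r_n = 138.7 kN; R_n = 145.5 + 4·138.7 = 700.5 kN → 525 kN.
Block shear: A_gv = 1890, A_nv = 1188, A_nt = 132 mm²; R_n = min(0.6F_uA_nv, 0.6F_yA_gv) + U_bs·F_u·A_nt = 397.1 kN → 298 kN.
Block shear governs: 298 kN.

298 kN (block shear governs)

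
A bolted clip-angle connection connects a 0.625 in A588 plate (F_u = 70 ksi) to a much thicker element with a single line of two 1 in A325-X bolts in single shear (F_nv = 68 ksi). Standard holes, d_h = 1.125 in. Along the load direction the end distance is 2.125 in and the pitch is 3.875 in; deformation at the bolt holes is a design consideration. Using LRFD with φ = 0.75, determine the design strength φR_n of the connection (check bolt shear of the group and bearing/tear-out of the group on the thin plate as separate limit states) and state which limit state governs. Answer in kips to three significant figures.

80.1 kips (bolt shear governs)

Bolt shear: A_b = π·1²/4 = 0.7854 in²; R_n = 68 × 0.7854 × 2 × 1 = 106.8 kips → 0.75 × 106.8 = 80.1 kips.
Bearing (1.2 l_c t F_u ≤ 2.4 d t F_u): upper limit = 2.4·1·0.625·70 = 105 kips.
  Edge l_c = 2.125 − 1.125/2 = 1.562 → r_n = 82.03 kips; interior l_c = 3.875 − 1.125 = 2.75 → r_n = 105 kips.
  R_n,bearing = 1·82.03 + 1·105 = 187 kips → 0.75 × 187 = 140 kips.
Bolt shear governs: 80.1 kips.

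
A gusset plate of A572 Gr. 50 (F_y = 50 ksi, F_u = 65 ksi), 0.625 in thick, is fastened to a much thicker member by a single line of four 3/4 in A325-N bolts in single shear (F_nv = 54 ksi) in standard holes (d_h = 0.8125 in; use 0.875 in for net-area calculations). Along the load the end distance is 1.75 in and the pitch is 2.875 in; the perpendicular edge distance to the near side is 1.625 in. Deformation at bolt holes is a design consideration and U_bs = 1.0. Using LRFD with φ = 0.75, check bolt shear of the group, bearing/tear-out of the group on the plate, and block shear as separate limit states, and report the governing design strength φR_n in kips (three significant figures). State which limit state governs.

Bolt shear: A_b = π·0.75²/4 = 0.4418 in²; R_n = 54 × 0.4418 × 4 × 1 = 95.43 kips → 0.75 × 95.43 = 71.6 kips.
Bearing: edge l_c = 1.344, r_n = 65.51 kips; interior l_c = 2.062, r_n = 73.12 kips; R_n = 65.51 + 3·73.12 = 284.9 kips → 214 kips.
Block shear: A_gv = 6.484, A_nv = 4.57, A_nt = 0.7422 in²; R_n = min(0.6F_uA_nv, 0.6F_yA_gv) + U_bs·F_u·A_nt = 226.5 kips → 170 kips.
Bolt shear governs: 71.6 kips.

71.6 kips (bolt shear governs)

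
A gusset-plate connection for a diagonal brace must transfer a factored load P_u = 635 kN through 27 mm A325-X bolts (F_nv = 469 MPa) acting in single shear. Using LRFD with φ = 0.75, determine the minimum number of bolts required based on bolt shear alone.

A_b = π·27²/4 = 572.6 mm².
Per-bolt design strength φR_n = 0.75 × 469 × 572.6 × 1 / 1000 = 201.4 kN.
n ≥ 635 / 201.4 = 3.153 → use 4 bolts.

4 bolts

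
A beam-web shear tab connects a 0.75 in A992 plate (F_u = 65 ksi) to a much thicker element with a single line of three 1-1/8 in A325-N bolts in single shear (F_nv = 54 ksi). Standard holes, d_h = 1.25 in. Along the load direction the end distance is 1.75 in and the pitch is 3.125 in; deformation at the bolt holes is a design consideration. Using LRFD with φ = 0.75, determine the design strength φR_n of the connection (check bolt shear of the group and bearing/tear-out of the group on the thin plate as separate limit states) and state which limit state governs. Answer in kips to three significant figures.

Bolt shear: A_b = π·1.125²/4 = 0.994 in²; R_n = 54 × 0.994 × 3 × 1 = 161 kips → 0.75 × 161 = 121 kips.
Bearing (1.2 l_c t F_u ≤ 2.4 d t F_u): upper limit = 2.4·1.125·0.75·65 = 131.6 kips.
  Edge l_c = 1.75 − 1.25/2 = 1.125 → r_n = 65.81 kips; interior l_c = 3.125 − 1.25 = 1.875 → r_n = 109.7 kips.
  R_n,bearing = 1·65.81 + 2·109.7 = 285.2 kips → 0.75 × 285.2 = 214 kips.
Bolt shear governs: 121 kips.

121 kips (bolt shear governs)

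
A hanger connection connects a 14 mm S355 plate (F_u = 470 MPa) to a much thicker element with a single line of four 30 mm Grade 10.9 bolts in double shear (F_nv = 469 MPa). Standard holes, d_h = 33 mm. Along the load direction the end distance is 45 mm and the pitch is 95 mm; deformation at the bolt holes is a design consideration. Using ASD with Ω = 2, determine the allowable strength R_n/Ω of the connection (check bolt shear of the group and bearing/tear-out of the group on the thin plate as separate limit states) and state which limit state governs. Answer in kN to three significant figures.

Bolt shear: A_b = π·30²/4 = 706.9 mm²; R_n = 469 × 706.9 × 4 × 2 / 1000 = 2652 kN → 2652 / 2 = 1330 kN.
Bearing (1.2 l_c t F_u ≤ 2.4 d t F_u): upper limit = 2.4·30·14·470 / 1000 = 473.8 kN.
  Edge l_c = 45 − 33/2 = 28.5 → r_n = 225 kN; interior l_c = 95 − 33 = 62 → r_n = 473.8 kN.
  R_n,bearing = 1·225 + 3·473.8 = 1646 kN → 1646 / 2 = 823 kN.
Bearing governs: 823 kN.

823 kN (bearing governs)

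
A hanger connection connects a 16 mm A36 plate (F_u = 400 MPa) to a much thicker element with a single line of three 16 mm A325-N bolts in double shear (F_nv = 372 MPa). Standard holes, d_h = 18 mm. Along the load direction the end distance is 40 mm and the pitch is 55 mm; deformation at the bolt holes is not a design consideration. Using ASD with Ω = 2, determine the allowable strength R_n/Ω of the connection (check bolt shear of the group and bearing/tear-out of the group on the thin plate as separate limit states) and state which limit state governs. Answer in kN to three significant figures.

Bolt shear: A_b = π·16²/4 = 201.1 mm²; R_n = 372 × 201.1 × 3 × 2 / 1000 = 448.8 kN → 448.8 / 2 = 224 kN.
Bearing (1.5 l_c t F_u ≤ 3.0 d t F_u): upper limit = 3.0·16·16·400 / 1000 = 307.2 kN.
  Edge l_c = 40 − 18/2 = 31 → r_n = 297.6 kN; interior l_c = 55 − 18 = 37 → r_n = 307.2 kN.
  R_n,bearing = 1·297.6 + 2·307.2 = 912 kN → 912 / 2 = 456 kN.
Bolt shear governs: 224 kN.

224 kN (bolt shear governs)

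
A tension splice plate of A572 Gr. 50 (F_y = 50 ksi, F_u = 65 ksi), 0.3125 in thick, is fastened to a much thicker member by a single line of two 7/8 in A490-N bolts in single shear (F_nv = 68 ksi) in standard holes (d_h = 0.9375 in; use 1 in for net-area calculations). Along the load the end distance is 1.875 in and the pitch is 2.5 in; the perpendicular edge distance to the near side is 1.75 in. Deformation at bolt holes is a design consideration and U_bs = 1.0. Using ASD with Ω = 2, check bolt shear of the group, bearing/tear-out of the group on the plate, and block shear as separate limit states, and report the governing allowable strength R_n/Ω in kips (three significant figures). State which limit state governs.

Bolt shear: A_b = π·0.875²/4 = 0.6013 in²; R_n = 68 × 0.6013 × 2 × 1 = 81.78 kips → 81.78 / 2 = 40.9 kips.
Bearing: edge l_c = 1.406, r_n = 34.28 kips; interior l_c = 1.562, r_n = 38.09 kips; R_n = 34.28 + 1·38.09 = 72.36 kips → 36.2 kips.
Block shear: A_gv = 1.367, A_nv = 0.8984, A_nt = 0.3906 in²; R_n = min(0.6F_uA_nv, 0.6F_yA_gv) + U_bs·F_u·A_nt = 60.43 kips → 30.2 kips.
Block shear governs: 30.2 kips.

30.2 kips (block shear governs)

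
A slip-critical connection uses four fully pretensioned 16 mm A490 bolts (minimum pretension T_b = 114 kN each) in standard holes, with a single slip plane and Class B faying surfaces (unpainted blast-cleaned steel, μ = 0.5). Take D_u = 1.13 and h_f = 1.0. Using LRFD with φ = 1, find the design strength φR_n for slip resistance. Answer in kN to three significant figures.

258 kN

R_n = μ · D_u · h_f · T_b · n_s · n_b = 0.5 × 1.13 × 1.0 × 114 × 1 × 4 = 257.6 kN.
Design strength φR_n = 1 × 257.6 = 258 kN.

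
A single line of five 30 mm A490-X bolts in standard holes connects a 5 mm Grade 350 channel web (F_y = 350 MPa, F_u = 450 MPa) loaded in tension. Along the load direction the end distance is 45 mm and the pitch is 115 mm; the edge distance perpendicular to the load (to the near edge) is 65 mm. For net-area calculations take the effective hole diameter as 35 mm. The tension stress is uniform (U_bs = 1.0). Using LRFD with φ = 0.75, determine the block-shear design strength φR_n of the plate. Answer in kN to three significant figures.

Shear plane L_v = 45 + 4·115 = 505 mm; A_gv = 505 × 5 = 2525 mm².
A_nv = (505 − 4.5·35) × 5 = 1738 mm².
A_nt = (65 − 0.5·35) × 5 = 237.5 mm².
0.6 F_u A_nv = 469.1 kN; 0.6 F_y A_gv = 530.2 kN → shear rupture governs the shear term.
R_n = 469.1 + 1.0 × 450 × 237.5 / 1000 = 576 kN.
Design strength φR_n = 0.75 × 576 = 432 kN.

432 kN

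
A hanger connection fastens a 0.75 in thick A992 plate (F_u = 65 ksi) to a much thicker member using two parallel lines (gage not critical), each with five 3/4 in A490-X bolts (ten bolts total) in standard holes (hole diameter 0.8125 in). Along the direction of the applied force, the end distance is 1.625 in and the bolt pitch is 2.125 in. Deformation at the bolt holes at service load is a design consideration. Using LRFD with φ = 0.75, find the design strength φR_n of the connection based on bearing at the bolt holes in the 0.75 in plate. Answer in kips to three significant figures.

Per bolt r_n = 1.2 l_c t F_u ≤ 2.4 d t F_u; upper limit = 2.4 × 0.75 × 0.75 × 65 = 87.75 kips.
Edge bolt: l_c = 1.625 − 0.8125/2 = 1.219 in → 1.2 × 1.219 × 0.75 × 65 = 71.3 → r_n = 71.3 kips.
Interior bolts: l_c = 2.125 − 0.8125 = 1.312 in → 1.2 × 1.312 × 0.75 × 65 = 76.78 → r_n = 76.78 kips.
R_n = 2 × 71.3 + 8 × 76.78 = 756.8 kips.
Design strength φR_n = 0.75 × 756.8 = 568 kips.

568 kips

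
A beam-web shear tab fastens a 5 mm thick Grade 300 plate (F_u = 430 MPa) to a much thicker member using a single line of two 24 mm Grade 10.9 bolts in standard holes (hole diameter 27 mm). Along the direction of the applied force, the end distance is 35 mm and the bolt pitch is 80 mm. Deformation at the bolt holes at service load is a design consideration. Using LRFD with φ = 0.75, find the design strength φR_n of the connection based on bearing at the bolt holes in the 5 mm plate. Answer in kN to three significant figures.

Per bolt r_n = 1.2 l_c t F_u ≤ 2.4 d t F_u; upper limit = 2.4 × 24 × 5 × 430 / 1000 = 123.8 kN.
Edge bolt: l_c = 35 − 27/2 = 21.5 mm → 1.2 × 21.5 × 5 × 430 / 1000 = 55.47 → r_n = 55.47 kN.
Interior bolts: l_c = 80 − 27 = 53 mm → 1.2 × 53 × 5 × 430 / 1000 = 136.7 → r_n = 123.8 kN.
R_n = 1 × 55.47 + 1 × 123.8 = 179.3 kN.
Design strength φR_n = 0.75 × 179.3 = 134 kN.

134 kN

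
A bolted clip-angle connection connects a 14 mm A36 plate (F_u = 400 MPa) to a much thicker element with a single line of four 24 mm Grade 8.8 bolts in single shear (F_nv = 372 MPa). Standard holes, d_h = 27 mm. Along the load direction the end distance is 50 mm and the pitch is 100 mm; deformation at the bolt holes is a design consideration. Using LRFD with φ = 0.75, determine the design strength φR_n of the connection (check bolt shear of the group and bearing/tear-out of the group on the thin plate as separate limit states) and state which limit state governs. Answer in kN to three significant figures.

505 kN (bolt shear governs)

Bolt shear: A_b = π·24²/4 = 452.4 mm²; R_n = 372 × 452.4 × 4 × 1 / 1000 = 673.2 kN → 0.75 × 673.2 = 505 kN.
Bearing (1.2 l_c t F_u ≤ 2.4 d t F_u): upper limit = 2.4·24·14·400 / 1000 = 322.6 kN.
  Edge l_c = 50 − 27/2 = 36.5 → r_n = 245.3 kN; interior l_c = 100 − 27 = 73 → r_n = 322.6 kN.
  R_n,bearing = 1·245.3 + 3·322.6 = 1213 kN → 0.75 × 1213 = 910 kN.
Bolt shear governs: 505 kN.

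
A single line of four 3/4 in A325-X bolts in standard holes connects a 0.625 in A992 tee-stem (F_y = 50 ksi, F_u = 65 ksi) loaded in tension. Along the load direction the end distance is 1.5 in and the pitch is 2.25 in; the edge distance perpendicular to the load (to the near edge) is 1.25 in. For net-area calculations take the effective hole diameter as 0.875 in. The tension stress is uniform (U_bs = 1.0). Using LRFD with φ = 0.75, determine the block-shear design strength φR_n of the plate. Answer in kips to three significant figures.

Shear plane L_v = 1.5 + 3·2.25 = 8.25 in; A_gv = 8.25 × 0.625 = 5.156 in².
A_nv = (8.25 − 3.5·0.875) × 0.625 = 3.242 in².
A_nt = (1.25 − 0.5·0.875) × 0.625 = 0.5078 in².
0.6 F_u A_nv = 126.4 kips; 0.6 F_y A_gv = 154.7 kips → shear rupture governs the shear term.
R_n = 126.4 + 1.0 × 65 × 0.5078 = 159.5 kips.
Design strength φR_n = 0.75 × 159.5 = 120 kips.

120 kips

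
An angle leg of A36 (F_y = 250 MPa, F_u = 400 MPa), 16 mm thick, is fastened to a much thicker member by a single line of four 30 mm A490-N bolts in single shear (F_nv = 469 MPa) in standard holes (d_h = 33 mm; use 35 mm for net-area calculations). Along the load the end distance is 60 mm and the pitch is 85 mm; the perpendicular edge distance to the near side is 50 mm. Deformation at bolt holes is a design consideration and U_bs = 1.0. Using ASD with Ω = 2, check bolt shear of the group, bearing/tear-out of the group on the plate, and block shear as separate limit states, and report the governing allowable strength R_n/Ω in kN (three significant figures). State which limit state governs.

Bolt shear: A_b = π·30²/4 = 706.9 mm²; R_n = 469 × 706.9 × 4 × 1 / 1000 = 1326 kN → 1326 / 2 = 663 kN.
Bearing: edge l_c = 43.5, r_n = 334.1 kN; interior l_c = 52, r_n = 399.4 kN; R_n = 334.1 + 3·399.4 = 1532 kN → 766 kN.
Block shear: A_gv = 5040, A_nv = 3080, A_nt = 520 mm²; R_n = min(0.6F_uA_nv, 0.6F_yA_gv) + U_bs·F_u·A_nt = 947.2 kN → 474 kN.
Block shear governs: 474 kN.

474 kN (block shear governs)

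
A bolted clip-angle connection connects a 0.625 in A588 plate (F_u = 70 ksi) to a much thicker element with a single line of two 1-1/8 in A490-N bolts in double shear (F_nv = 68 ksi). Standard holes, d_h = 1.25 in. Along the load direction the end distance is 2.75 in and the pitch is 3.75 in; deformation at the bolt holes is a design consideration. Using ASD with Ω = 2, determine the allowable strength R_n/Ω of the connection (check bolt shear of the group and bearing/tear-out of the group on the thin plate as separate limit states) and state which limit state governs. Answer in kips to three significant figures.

Bolt shear: A_b = π·1.125²/4 = 0.994 in²; R_n = 68 × 0.994 × 2 × 2 = 270.4 kips → 270.4 / 2 = 135 kips.
Bearing (1.2 l_c t F_u ≤ 2.4 d t F_u): upper limit = 2.4·1.125·0.625·70 = 118.1 kips.
  Edge l_c = 2.75 − 1.25/2 = 2.125 → r_n = 111.6 kips; interior l_c = 3.75 − 1.25 = 2.5 → r_n = 118.1 kips.
  R_n,bearing = 1·111.6 + 1·118.1 = 229.7 kips → 229.7 / 2 = 115 kips.
Bearing governs: 115 kips.

115 kips (bearing governs)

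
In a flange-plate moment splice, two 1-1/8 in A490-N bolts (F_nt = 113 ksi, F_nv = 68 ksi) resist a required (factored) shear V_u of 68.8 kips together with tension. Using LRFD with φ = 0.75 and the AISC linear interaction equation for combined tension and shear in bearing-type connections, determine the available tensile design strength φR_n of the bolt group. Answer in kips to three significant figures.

105 kips

A_b = π·1.125²/4 = 0.994 in²; f_rv = 68.8 / (2 × 0.994) = 34.61 ksi.
F'_nt = 1.3 F_nt − (F_nt / φF_nv) f_rv = 1.3·113 − (113/(0.75·68))·34.61 = 70.22 ksi, capped at F_nt → F'_nt = 70.22 ksi.
R_n = F'_nt · A_b · n = 70.22 × 0.994 × 2 = 139.6 kips.
Design strength φR_n = 0.75 × 139.6 = 105 kips.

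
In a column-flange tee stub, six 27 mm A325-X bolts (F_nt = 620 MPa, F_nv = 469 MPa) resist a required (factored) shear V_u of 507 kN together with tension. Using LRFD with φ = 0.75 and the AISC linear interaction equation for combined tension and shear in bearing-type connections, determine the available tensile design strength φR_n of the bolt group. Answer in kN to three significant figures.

A_b = π·27²/4 = 572.6 mm²; f_rv = 507 × 1000 / (6 × 572.6) = 147.6 MPa.
F'_nt = 1.3 F_nt − (F_nt / φF_nv) f_rv = 1.3·620 − (620/(0.75·469))·147.6 = 545.9 MPa, capped at F_nt → F'_nt = 545.9 MPa.
R_n = F'_nt · A_b · n = 545.9 × 572.6 × 6 / 1000 = 1875 kN.
Design strength φR_n = 0.75 × 1875 = 1410 kN.

1410 kN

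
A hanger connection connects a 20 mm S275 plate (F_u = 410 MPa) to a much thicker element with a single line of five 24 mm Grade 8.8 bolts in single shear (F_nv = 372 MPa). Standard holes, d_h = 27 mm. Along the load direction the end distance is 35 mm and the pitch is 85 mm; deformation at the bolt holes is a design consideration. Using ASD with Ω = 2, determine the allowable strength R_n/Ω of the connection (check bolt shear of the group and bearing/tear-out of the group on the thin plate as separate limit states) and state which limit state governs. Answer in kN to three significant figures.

Bolt shear: A_b = π·24²/4 = 452.4 mm²; R_n = 372 × 452.4 × 5 × 1 / 1000 = 841.4 kN → 841.4 / 2 = 421 kN.
Bearing (1.2 l_c t F_u ≤ 2.4 d t F_u): upper limit = 2.4·24·20·410 / 1000 = 472.3 kN.
  Edge l_c = 35 − 27/2 = 21.5 → r_n = 211.6 kN; interior l_c = 85 − 27 = 58 → r_n = 472.3 kN.
  R_n,bearing = 1·211.6 + 4·472.3 = 2101 kN → 2101 / 2 = 1050 kN.
Bolt shear governs: 421 kN.

421 kN (bolt shear governs)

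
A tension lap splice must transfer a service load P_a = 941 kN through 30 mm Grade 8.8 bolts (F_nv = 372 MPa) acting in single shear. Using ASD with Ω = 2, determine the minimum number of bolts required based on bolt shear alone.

8 bolts

A_b = π·30²/4 = 706.9 mm².
Per-bolt allowable strength R_n/Ω = 372 × 706.9 × 1 / 1000 / 2 = 131.5 kN.
n ≥ 941 / 131.5 = 7.157 → use 8 bolts.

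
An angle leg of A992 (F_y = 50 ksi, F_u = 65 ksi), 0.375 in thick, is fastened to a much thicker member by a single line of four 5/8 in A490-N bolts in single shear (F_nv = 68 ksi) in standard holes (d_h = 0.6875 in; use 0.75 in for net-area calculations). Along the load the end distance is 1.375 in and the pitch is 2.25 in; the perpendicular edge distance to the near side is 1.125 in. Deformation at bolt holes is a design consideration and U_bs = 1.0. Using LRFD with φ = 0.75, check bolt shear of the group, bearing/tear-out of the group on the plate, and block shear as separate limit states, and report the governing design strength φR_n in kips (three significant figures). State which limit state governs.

62.6 kips (bolt shear governs)

Bolt shear: A_b = π·0.625²/4 = 0.3068 in²; R_n = 68 × 0.3068 × 4 × 1 = 83.45 kips → 0.75 × 83.45 = 62.6 kips.
Bearing: edge l_c = 1.031, r_n = 30.16 kips; interior l_c = 1.562, r_n = 36.56 kips; R_n = 30.16 + 3·36.56 = 139.9 kips → 105 kips.
Block shear: A_gv = 3.047, A_nv = 2.062, A_nt = 0.2812 in²; R_n = min(0.6F_uA_nv, 0.6F_yA_gv) + U_bs·F_u·A_nt = 98.72 kips → 74 kips.
Bolt shear governs: 62.6 kips.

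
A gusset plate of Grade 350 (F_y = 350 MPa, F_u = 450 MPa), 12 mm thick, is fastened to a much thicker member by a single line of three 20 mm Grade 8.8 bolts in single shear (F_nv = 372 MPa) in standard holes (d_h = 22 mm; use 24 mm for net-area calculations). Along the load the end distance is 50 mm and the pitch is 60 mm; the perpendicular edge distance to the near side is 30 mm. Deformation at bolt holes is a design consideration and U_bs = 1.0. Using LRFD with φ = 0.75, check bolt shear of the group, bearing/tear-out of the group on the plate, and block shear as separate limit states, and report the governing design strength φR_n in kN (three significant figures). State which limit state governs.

263 kN (bolt shear governs)

Bolt shear: A_b = π·20²/4 = 314.2 mm²; R_n = 372 × 314.2 × 3 × 1 / 1000 = 350.6 kN → 0.75 × 350.6 = 263 kN.
Bearing: edge l_c = 39, r_n = 252.7 kN; interior l_c = 38, r_n = 246.2 kN; R_n = 252.7 + 2·246.2 = 745.2 kN → 559 kN.
Block shear: A_gv = 2040, A_nv = 1320, A_nt = 216 mm²; R_n = min(0.6F_uA_nv, 0.6F_yA_gv) + U_bs·F_u·A_nt = 453.6 kN → 340 kN.
Bolt shear governs: 263 kN.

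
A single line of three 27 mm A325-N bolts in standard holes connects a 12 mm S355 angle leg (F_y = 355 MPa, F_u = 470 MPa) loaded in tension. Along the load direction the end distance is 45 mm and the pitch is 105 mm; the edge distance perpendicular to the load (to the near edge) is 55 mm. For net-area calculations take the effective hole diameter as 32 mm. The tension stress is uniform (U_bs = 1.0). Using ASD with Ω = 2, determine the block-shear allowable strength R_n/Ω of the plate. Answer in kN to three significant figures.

Shear plane L_v = 45 + 2·105 = 255 mm; A_gv = 255 × 12 = 3060 mm².
A_nv = (255 − 2.5·32) × 12 = 2100 mm².
A_nt = (55 − 0.5·32) × 12 = 468 mm².
0.6 F_u A_nv = 592.2 kN; 0.6 F_y A_gv = 651.8 kN → shear rupture governs the shear term.
R_n = 592.2 + 1.0 × 470 × 468 / 1000 = 812.2 kN.
Allowable strength R_n/Ω = 812.2 / 2 = 406 kN.

406 kN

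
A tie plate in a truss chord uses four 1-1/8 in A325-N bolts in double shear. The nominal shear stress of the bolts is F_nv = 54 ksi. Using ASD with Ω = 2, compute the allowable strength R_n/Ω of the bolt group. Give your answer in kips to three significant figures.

A_b = π × 1.125² / 4 = 0.994 in².
R_n = F_nv · A_b · n · n_s = 54 × 0.994 × 4 × 2 = 429.4 kips.
Allowable strength R_n/Ω = 429.4 / 2 = 215 kips.

215 kips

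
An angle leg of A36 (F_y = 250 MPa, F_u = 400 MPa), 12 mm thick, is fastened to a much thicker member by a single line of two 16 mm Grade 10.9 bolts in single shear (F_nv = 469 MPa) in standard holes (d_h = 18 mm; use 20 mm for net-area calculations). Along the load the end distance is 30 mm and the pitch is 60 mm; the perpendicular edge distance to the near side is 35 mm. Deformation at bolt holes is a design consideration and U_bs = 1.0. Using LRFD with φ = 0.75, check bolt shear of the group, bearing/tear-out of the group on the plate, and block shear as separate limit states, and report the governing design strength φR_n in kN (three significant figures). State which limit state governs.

141 kN (bolt shear governs)

Bolt shear: A_b = π·16²/4 = 201.1 mm²; R_n = 469 × 201.1 × 2 × 1 / 1000 = 188.6 kN → 0.75 × 188.6 = 141 kN.
Bearing: edge l_c = 21, r_n = 121 kN; interior l_c = 42, r_n = 184.3 kN; R_n = 121 + 1·184.3 = 305.3 kN → 229 kN.
Block shear: A_gv = 1080, A_nv = 720, A_nt = 300 mm²; R_n = min(0.6F_uA_nv, 0.6F_yA_gv) + U_bs·F_u·A_nt = 282 kN → 212 kN.
Bolt shear governs: 141 kN.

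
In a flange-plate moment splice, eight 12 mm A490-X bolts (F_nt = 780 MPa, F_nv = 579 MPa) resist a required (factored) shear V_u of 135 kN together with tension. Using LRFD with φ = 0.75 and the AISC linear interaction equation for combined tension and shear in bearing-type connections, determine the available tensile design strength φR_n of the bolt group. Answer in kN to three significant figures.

A_b = π·12²/4 = 113.1 mm²; f_rv = 135 × 1000 / (8 × 113.1) = 149.2 MPa.
F'_nt = 1.3 F_nt − (F_nt / φF_nv) f_rv = 1.3·780 − (780/(0.75·579))·149.2 = 746 MPa, capped at F_nt → F'_nt = 746 MPa.
R_n = F'_nt · A_b · n = 746 × 113.1 × 8 / 1000 = 675 kN.
Design strength φR_n = 0.75 × 675 = 506 kN.

506 kN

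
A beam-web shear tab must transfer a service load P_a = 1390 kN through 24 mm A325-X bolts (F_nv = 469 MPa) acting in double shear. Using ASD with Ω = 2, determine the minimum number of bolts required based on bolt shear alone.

7 bolts

A_b = π·24²/4 = 452.4 mm².
Per-bolt allowable strength R_n/Ω = 469 × 452.4 × 2 / 1000 / 2 = 212.2 kN.
n ≥ 1390 / 212.2 = 6.551 → use 7 bolts.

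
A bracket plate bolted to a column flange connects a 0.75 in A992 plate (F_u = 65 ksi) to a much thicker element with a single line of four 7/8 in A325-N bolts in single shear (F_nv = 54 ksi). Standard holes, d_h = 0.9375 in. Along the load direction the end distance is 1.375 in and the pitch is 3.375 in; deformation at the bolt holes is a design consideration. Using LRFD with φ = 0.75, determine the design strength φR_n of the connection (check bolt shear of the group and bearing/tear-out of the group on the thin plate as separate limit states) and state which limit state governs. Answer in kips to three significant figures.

Bolt shear: A_b = π·0.875²/4 = 0.6013 in²; R_n = 54 × 0.6013 × 4 × 1 = 129.9 kips → 0.75 × 129.9 = 97.4 kips.
Bearing (1.2 l_c t F_u ≤ 2.4 d t F_u): upper limit = 2.4·0.875·0.75·65 = 102.4 kips.
  Edge l_c = 1.375 − 0.9375/2 = 0.9062 → r_n = 53.02 kips; interior l_c = 3.375 − 0.9375 = 2.438 → r_n = 102.4 kips.
  R_n,bearing = 1·53.02 + 3·102.4 = 360.1 kips → 0.75 × 360.1 = 270 kips.
Bolt shear governs: 97.4 kips.

97.4 kips (bolt shear governs)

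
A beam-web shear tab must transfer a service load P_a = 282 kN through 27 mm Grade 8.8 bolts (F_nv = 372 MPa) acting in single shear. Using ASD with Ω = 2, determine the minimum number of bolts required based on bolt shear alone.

3 bolts

A_b = π·27²/4 = 572.6 mm².
Per-bolt allowable strength R_n/Ω = 372 × 572.6 × 1 / 1000 / 2 = 106.5 kN.
n ≥ 282 / 106.5 = 2.648 → use 3 bolts.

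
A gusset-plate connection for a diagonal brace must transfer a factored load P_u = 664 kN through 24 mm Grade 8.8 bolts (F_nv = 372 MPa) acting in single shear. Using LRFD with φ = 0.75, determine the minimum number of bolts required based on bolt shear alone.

A_b = π·24²/4 = 452.4 mm².
Per-bolt design strength φR_n = 0.75 × 372 × 452.4 × 1 / 1000 = 126.2 kN.
n ≥ 664 / 126.2 = 5.261 → use 6 bolts.

6 bolts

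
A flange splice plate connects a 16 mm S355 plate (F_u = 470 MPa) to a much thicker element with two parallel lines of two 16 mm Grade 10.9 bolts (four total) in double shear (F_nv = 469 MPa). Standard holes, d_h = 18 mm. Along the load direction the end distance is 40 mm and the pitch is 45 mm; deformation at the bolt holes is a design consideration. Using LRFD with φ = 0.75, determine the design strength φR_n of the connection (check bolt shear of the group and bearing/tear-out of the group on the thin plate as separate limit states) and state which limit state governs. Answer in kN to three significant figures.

566 kN (bolt shear governs)

Bolt shear: A_b = π·16²/4 = 201.1 mm²; R_n = 469 × 201.1 × 4 × 2 / 1000 = 754.4 kN → 0.75 × 754.4 = 566 kN.
Bearing (1.2 l_c t F_u ≤ 2.4 d t F_u): upper limit = 2.4·16·16·470 / 1000 = 288.8 kN.
  Edge l_c = 40 − 18/2 = 31 → r_n = 279.7 kN; interior l_c = 45 − 18 = 27 → r_n = 243.6 kN.
  R_n,bearing = 2·279.7 + 2·243.6 = 1047 kN → 0.75 × 1047 = 785 kN.
Bolt shear governs: 566 kN.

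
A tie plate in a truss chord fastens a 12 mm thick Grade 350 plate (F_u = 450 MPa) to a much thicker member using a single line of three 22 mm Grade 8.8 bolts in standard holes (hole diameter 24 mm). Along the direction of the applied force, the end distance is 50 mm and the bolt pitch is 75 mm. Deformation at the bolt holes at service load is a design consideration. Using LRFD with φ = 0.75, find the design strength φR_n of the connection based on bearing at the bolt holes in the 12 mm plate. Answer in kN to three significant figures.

Per bolt r_n = 1.2 l_c t F_u ≤ 2.4 d t F_u; upper limit = 2.4 × 22 × 12 × 450 / 1000 = 285.1 kN.
Edge bolt: l_c = 50 − 24/2 = 38 mm → 1.2 × 38 × 12 × 450 / 1000 = 246.2 → r_n = 246.2 kN.
Interior bolts: l_c = 75 − 24 = 51 mm → 1.2 × 51 × 12 × 450 / 1000 = 330.5 → r_n = 285.1 kN.
R_n = 1 × 246.2 + 2 × 285.1 = 816.5 kN.
Design strength φR_n = 0.75 × 816.5 = 612 kN.

612 kN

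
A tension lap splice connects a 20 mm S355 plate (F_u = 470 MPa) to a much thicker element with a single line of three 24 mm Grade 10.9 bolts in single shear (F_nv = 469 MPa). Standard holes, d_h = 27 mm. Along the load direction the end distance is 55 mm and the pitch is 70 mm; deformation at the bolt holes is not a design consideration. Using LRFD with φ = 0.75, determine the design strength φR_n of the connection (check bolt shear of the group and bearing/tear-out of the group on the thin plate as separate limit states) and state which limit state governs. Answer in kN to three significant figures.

477 kN (bolt shear governs)

Bolt shear: A_b = π·24²/4 = 452.4 mm²; R_n = 469 × 452.4 × 3 × 1 / 1000 = 636.5 kN → 0.75 × 636.5 = 477 kN.
Bearing (1.5 l_c t F_u ≤ 3.0 d t F_u): upper limit = 3.0·24·20·470 / 1000 = 676.8 kN.
  Edge l_c = 55 − 27/2 = 41.5 → r_n = 585.1 kN; interior l_c = 70 − 27 = 43 → r_n = 606.3 kN.
  R_n,bearing = 1·585.1 + 2·606.3 = 1798 kN → 0.75 × 1798 = 1350 kN.
Bolt shear governs: 477 kN.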